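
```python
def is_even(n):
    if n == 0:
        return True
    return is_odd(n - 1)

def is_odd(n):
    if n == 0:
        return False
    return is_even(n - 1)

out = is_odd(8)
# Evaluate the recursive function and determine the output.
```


is_odd(8)
= is_even(7)
= is_odd(6)
= is_even(5)
= is_odd(4)
= is_even(3)
= is_odd(2)
= is_even(1)
= is_odd(0)
n == 0: return False
= False


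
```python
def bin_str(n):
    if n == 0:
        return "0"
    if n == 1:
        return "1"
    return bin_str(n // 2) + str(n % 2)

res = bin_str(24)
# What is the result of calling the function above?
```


bin_str(24)
= bin_str(12) + "0"
= bin_str(6) + "0" + "0"
= bin_str(3) + "0" + "0" + "0"
= bin_str(1) + "1" + "0" + "0" + "0"
= "1" + "1" + "0" + "0" + "0"
= "11000"


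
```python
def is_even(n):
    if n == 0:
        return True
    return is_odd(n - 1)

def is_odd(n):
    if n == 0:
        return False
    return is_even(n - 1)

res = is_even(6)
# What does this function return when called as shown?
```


is_even(6)
= is_odd(5)
= is_even(4)
= is_odd(3)
= is_even(2)
= is_odd(1)
= is_even(0)
n == 0: return True
= True


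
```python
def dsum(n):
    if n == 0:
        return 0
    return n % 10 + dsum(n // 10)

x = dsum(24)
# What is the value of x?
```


dsum(24)
= 4 + dsum(2)
= 4 + 2 + dsum(0)
= 4 + 2 + 0
= 6


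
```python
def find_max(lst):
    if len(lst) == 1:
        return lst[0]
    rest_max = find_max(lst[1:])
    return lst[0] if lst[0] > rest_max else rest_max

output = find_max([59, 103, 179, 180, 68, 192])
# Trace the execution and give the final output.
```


find_max([59, 103, 179, 180, 68, 192])
= compare 59 with find_max([103, 179, 180, 68, 192])
= compare 103 with find_max([179, 180, 68, 192])
= compare 179 with find_max([180, 68, 192])
= compare 180 with find_max([68, 192])
= compare 68 with find_max([192])
Base: find_max([192]) = 192
compare 68 with 192: max = 192
compare 180 with 192: max = 192
compare 179 with 192: max = 192
compare 103 with 192: max = 192
compare 59 with 192: max = 192
= 192


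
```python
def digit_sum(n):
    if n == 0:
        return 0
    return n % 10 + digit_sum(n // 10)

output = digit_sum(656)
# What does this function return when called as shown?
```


digit_sum(656)
= 6 + digit_sum(65)
= 6 + 5 + digit_sum(6)
= 6 + 5 + 6 + digit_sum(0)
= 6 + 5 + 6 + 0
= 17


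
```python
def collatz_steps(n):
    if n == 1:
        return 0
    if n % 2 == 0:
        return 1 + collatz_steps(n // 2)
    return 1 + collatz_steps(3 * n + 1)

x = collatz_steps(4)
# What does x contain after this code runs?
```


collatz_steps(4)
4 is even -> collatz_steps(2)
2 is even -> collatz_steps(1)
Reached 1 after 2 steps
= 2


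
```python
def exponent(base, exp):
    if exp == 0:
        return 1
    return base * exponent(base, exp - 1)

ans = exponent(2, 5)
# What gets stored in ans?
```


exponent(2, 5)
= 2 * exponent(2, 4)
= 2 * 2 * exponent(2, 3)
= 2 * 2 * 2 * exponent(2, 2)
= 2 * 2 * 2 * 2 * exponent(2, 1)
= 2 * 2 * 2 * 2 * 2 * exponent(2, 0)
= 2 * 2 * 2 * 2 * 2 * 1
= 32


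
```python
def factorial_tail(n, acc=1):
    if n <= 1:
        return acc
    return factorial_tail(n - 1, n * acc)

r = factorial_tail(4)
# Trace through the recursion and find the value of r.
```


factorial_tail(4, 1)
= factorial_tail(3, 4 * 1) = factorial_tail(3, 4)
= factorial_tail(2, 3 * 4) = factorial_tail(2, 12)
= factorial_tail(1, 2 * 12) = factorial_tail(1, 24)
n <= 1, return acc = 24


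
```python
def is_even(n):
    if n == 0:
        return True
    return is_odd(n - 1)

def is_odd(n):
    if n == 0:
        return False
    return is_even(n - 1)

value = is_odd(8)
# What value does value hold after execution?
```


is_odd(8)
= is_even(7)
= is_odd(6)
= is_even(5)
= is_odd(4)
= is_even(3)
= is_odd(2)
= is_even(1)
= is_odd(0)
n == 0: return False
= False


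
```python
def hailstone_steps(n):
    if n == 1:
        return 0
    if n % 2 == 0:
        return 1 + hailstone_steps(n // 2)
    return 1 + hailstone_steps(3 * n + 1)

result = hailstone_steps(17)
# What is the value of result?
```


hailstone_steps(17)
17 is odd -> 3*17+1 = 52 -> hailstone_steps(52)
52 is even -> hailstone_steps(26)
26 is even -> hailstone_steps(13)
13 is odd -> 3*13+1 = 40 -> hailstone_steps(40)
40 is even -> hailstone_steps(20)
20 is even -> hailstone_steps(10)
10 is even -> hailstone_steps(5)
5 is odd -> 3*5+1 = 16 -> hailstone_steps(16)
16 is even -> hailstone_steps(8)
8 is even -> hailstone_steps(4)
4 is even -> hailstone_steps(2)
2 is even -> hailstone_steps(1)
Reached 1 after 12 steps
= 12


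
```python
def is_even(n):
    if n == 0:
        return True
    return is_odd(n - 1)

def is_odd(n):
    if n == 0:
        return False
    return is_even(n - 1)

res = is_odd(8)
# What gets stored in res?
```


is_odd(8)
= is_even(7)
= is_odd(6)
= is_even(5)
= is_odd(4)
= is_even(3)
= is_odd(2)
= is_even(1)
= is_odd(0)
n == 0: return False
= False


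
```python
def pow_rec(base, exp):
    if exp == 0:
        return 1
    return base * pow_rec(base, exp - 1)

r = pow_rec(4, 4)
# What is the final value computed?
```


pow_rec(4, 4)
= 4 * pow_rec(4, 3)
= 4 * 4 * pow_rec(4, 2)
= 4 * 4 * 4 * pow_rec(4, 1)
= 4 * 4 * 4 * 4 * pow_rec(4, 0)
= 4 * 4 * 4 * 4 * 1
= 256


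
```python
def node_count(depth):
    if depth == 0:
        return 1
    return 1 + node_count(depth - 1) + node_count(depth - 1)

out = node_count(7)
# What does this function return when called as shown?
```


node_count(7)
= 1 + node_count(6) + node_count(6)
= 1 + 2 * node_count(6)
node_count(k) = 2^(k+1) - 1
node_count(0) = 1
node_count(1) = 3
node_count(2) = 7
node_count(3) = 15
node_count(4) = 31
node_count(7) = 2^8 - 1 = 255


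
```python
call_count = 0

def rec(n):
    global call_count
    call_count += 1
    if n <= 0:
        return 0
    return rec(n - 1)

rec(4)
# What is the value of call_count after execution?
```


rec(4) calls rec(3) calls ... calls rec(0)
Total calls: 4 + 1 (for base case) = 5


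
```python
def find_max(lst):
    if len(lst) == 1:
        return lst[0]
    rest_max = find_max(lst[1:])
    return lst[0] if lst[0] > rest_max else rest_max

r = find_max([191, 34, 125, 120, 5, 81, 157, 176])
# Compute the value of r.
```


find_max([191, 34, 125, 120, 5, 81, 157, 176])
= compare 191 with find_max([34, 125, 120, 5, 81, 157, 176])
= compare 34 with find_max([125, 120, 5, 81, 157, 176])
= compare 125 with find_max([120, 5, 81, 157, 176])
= compare 120 with find_max([5, 81, 157, 176])
= compare 5 with find_max([81, 157, 176])
= compare 81 with find_max([157, 176])
= compare 157 with find_max([176])
Base: find_max([176]) = 176
compare 157 with 176: max = 176
compare 81 with 176: max = 176
compare 5 with 176: max = 176
compare 120 with 176: max = 176
compare 125 with 176: max = 176
compare 34 with 176: max = 176
compare 191 with 176: max = 191
= 191


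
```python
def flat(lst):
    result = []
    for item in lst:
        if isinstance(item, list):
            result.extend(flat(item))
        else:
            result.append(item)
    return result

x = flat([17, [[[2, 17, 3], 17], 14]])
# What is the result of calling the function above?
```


flat([17, [[[2, 17, 3], 17], 14]])
Processing each element:
  17 is not a list -> append 17
  [[[2, 17, 3], 17], 14] is a list -> flat recursively -> [2, 17, 3, 17, 14]
= [17, 2, 17, 3, 17, 14]


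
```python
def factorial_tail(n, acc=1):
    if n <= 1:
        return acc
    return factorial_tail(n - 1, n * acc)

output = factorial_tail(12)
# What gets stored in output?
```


factorial_tail(12, 1)
= factorial_tail(11, 12 * 1) = factorial_tail(11, 12)
= factorial_tail(10, 11 * 12) = factorial_tail(10, 132)
= factorial_tail(9, 10 * 132) = factorial_tail(9, 1320)
= factorial_tail(8, 9 * 1320) = factorial_tail(8, 11880)
= factorial_tail(7, 8 * 11880) = factorial_tail(7, 95040)
= factorial_tail(6, 7 * 95040) = factorial_tail(6, 665280)
= factorial_tail(5, 6 * 665280) = factorial_tail(5, 3991680)
= factorial_tail(4, 5 * 3991680) = factorial_tail(4, 19958400)
= factorial_tail(3, 4 * 19958400) = factorial_tail(3, 79833600)
= factorial_tail(2, 3 * 79833600) = factorial_tail(2, 239500800)
= factorial_tail(1, 2 * 239500800) = factorial_tail(1, 479001600)
n <= 1, return acc = 479001600


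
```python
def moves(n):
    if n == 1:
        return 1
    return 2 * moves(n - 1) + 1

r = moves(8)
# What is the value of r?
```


moves(8)
= 2 * moves(7) + 1
= 2 * (2 * moves(6) + 1) + 1
= 2 * (2 * (2 * moves(5) + 1) + 1) + 1
= 2 * (2 * (2 * (2 * moves(4) + 1) + 1) + 1) + 1
= 2 * (2 * (2 * (2 * (2 * moves(3) + 1) + 1) + 1) + 1) + 1
= 2 * (2 * (2 * (2 * (2 * (2 * moves(2) + 1) + 1) + 1) + 1) + 1) + 1
= 2 * (2 * (2 * (2 * (2 * (2 * (2 * moves(1) + 1) + 1) + 1) + 1) + 1) + 1) + 1
Now compute bottom-up:
moves(1) = 1
moves(2) = 2 * 1 + 1 = 3
moves(3) = 2 * 3 + 1 = 7
moves(4) = 2 * 7 + 1 = 15
moves(5) = 2 * 15 + 1 = 31
moves(6) = 2 * 31 + 1 = 63
moves(7) = 2 * 63 + 1 = 127
moves(8) = 2 * 127 + 1 = 255
= 255


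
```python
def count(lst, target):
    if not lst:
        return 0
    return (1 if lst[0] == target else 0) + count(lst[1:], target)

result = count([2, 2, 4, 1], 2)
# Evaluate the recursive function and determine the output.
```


count([2, 2, 4, 1], 2)
lst[0]=2 == 2: 1 + count([2, 4, 1], 2)
lst[0]=2 == 2: 1 + count([4, 1], 2)
lst[0]=4 != 2: 0 + count([1], 2)
lst[0]=1 != 2: 0 + count([], 2)
= 2


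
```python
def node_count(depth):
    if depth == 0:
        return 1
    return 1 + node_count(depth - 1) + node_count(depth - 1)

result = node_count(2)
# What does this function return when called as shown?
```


node_count(2)
= 1 + node_count(1) + node_count(1)
= 1 + 2 * node_count(1)
node_count(k) = 2^(k+1) - 1
node_count(0) = 1
node_count(1) = 3
node_count(2) = 7
node_count(2) = 2^3 - 1 = 7


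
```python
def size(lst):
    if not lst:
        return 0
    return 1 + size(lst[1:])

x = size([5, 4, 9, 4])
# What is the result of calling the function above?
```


size([5, 4, 9, 4])
= 1 + size([4, 9, 4])
= 1 + 1 + size([9, 4])
= 1 + 1 + 1 + size([4])
= 1 + 1 + 1 + 1 + size([])
= 1 + 1 + 1 + 1 + 0
= 4


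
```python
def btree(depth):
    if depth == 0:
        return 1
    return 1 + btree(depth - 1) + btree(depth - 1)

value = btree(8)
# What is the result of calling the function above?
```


btree(8)
= 1 + btree(7) + btree(7)
= 1 + 2 * btree(7)
btree(k) = 2^(k+1) - 1
btree(0) = 1
btree(1) = 3
btree(2) = 7
btree(3) = 15
btree(4) = 31
btree(8) = 2^9 - 1 = 511


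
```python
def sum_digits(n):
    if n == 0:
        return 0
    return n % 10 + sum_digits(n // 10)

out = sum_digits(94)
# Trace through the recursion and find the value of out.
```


sum_digits(94)
= 4 + sum_digits(9)
= 4 + 9 + sum_digits(0)
= 4 + 9 + 0
= 13


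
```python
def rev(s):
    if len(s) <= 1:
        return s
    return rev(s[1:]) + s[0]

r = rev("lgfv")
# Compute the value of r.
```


rev("lgfv")
= rev("gfv") + "l"
= rev("fv") + "g" + "l"
= rev("v") + "f" + "g" + "l"
= "v" + "f" + "g" + "l"
= "vfgl"


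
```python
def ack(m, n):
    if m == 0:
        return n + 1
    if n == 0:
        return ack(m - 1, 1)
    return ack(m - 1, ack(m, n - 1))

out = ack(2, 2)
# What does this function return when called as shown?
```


ack(2, 2)
= ack(1, ack(2, 1))
First compute ack(2, 1) = 5
= ack(1, 5)
= 7


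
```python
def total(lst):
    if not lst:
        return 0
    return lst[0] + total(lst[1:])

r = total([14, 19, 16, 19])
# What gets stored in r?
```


total([14, 19, 16, 19])
= 14 + total([19, 16, 19])
= 14 + 19 + total([16, 19])
= 14 + 19 + 16 + total([19])
= 14 + 19 + 16 + 19 + total([])
= 14 + 19 + 16 + 19 + 0
= 68


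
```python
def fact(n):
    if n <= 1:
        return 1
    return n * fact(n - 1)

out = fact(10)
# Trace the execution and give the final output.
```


fact(10)
= 10 * fact(9)
= 10 * 9 * fact(8)
= 10 * 9 * 8 * fact(7)
= 10 * 9 * 8 * 7 * fact(6)
= 10 * 9 * 8 * 7 * 6 * fact(5)
= 10 * 9 * 8 * 7 * 6 * 5 * fact(4)
= 10 * 9 * 8 * 7 * 6 * 5 * 4 * fact(3)
= 10 * 9 * 8 * 7 * 6 * 5 * 4 * 3 * fact(2)
= 10 * 9 * 8 * 7 * 6 * 5 * 4 * 3 * 2 * fact(1)
= 10 * 9 * 8 * 7 * 6 * 5 * 4 * 3 * 2 * 1
= 3628800


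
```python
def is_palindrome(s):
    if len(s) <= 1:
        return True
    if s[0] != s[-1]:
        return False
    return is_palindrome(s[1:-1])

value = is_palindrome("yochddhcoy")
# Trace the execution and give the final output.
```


is_palindrome("yochddhcoy")
"yochddhcoy": s[0]='y' == s[-1]='y' -> is_palindrome("ochddhco")
"ochddhco": s[0]='o' == s[-1]='o' -> is_palindrome("chddhc")
"chddhc": s[0]='c' == s[-1]='c' -> is_palindrome("hddh")
"hddh": s[0]='h' == s[-1]='h' -> is_palindrome("dd")
"dd": s[0]='d' == s[-1]='d' -> is_palindrome("")
"": len <= 1 -> True
= True


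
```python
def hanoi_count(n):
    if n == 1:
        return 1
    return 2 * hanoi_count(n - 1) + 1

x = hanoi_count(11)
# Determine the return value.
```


hanoi_count(11)
= 2 * hanoi_count(10) + 1
= 2 * (2 * hanoi_count(9) + 1) + 1
= 2 * (2 * (2 * hanoi_count(8) + 1) + 1) + 1
= 2 * (2 * (2 * (2 * hanoi_count(7) + 1) + 1) + 1) + 1
= 2 * (2 * (2 * (2 * (2 * hanoi_count(6) + 1) + 1) + 1) + 1) + 1
= 2 * (2 * (2 * (2 * (2 * (2 * hanoi_count(5) + 1) + 1) + 1) + 1) + 1) + 1
= 2 * (2 * (2 * (2 * (2 * (2 * (2 * hanoi_count(4) + 1) + 1) + 1) + 1) + 1) + 1) + 1
= 2 * (2 * (2 * (2 * (2 * (2 * (2 * (2 * hanoi_count(3) + 1) + 1) + 1) + 1) + 1) + 1) + 1) + 1
= 2 * (2 * (2 * (2 * (2 * (2 * (2 * (2 * (2 * hanoi_count(2) + 1) + 1) + 1) + 1) + 1) + 1) + 1) + 1) + 1
= 2 * (2 * (2 * (2 * (2 * (2 * (2 * (2 * (2 * (2 * hanoi_count(1) + 1) + 1) + 1) + 1) + 1) + 1) + 1) + 1) + 1) + 1
Now compute bottom-up:
hanoi_count(1) = 1
hanoi_count(2) = 2 * 1 + 1 = 3
hanoi_count(3) = 2 * 3 + 1 = 7
hanoi_count(4) = 2 * 7 + 1 = 15
hanoi_count(5) = 2 * 15 + 1 = 31
hanoi_count(6) = 2 * 31 + 1 = 63
hanoi_count(7) = 2 * 63 + 1 = 127
hanoi_count(8) = 2 * 127 + 1 = 255
hanoi_count(9) = 2 * 255 + 1 = 511
hanoi_count(10) = 2 * 511 + 1 = 1023
hanoi_count(11) = 2 * 1023 + 1 = 2047
= 2047


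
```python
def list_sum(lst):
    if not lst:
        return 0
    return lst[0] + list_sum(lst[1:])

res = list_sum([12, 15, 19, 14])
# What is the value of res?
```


list_sum([12, 15, 19, 14])
= 12 + list_sum([15, 19, 14])
= 12 + 15 + list_sum([19, 14])
= 12 + 15 + 19 + list_sum([14])
= 12 + 15 + 19 + 14 + list_sum([])
= 12 + 15 + 19 + 14 + 0
= 60


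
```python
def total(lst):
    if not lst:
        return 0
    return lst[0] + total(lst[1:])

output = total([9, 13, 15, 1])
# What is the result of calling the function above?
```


total([9, 13, 15, 1])
= 9 + total([13, 15, 1])
= 9 + 13 + total([15, 1])
= 9 + 13 + 15 + total([1])
= 9 + 13 + 15 + 1 + total([])
= 9 + 13 + 15 + 1 + 0
= 38


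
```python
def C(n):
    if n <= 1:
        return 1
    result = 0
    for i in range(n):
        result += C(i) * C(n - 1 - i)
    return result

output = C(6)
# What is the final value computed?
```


C(6)
= sum of C(i) * C(6-1-i) for i in 0..5
First compute sub-values bottom-up:
  C(0) = 1, C(1) = 1
  C(2) = 1*1 + 1*1 = 2
  C(3) = 1*2 + 1*1 + 2*1 = 5
  C(4) = 1*5 + 1*2 + 2*1 + 5*1 = 14
  C(5) = 1*14 + 1*5 + 2*2 + 5*1 + 14*1 = 42
Now C(6):
  C(0)*C(5) = 1*42 = 42
  C(1)*C(4) = 1*14 = 14
  C(2)*C(3) = 2*5 = 10
  C(3)*C(2) = 5*2 = 10
  C(4)*C(1) = 14*1 = 14
  C(5)*C(0) = 42*1 = 42
= 42 + 14 + 10 + 10 + 14 + 42
= 132


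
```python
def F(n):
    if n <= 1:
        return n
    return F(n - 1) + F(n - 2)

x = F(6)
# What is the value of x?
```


F(6)
= F(5) + F(4)
= (F(4) + F(3)) + F(4)
Computing bottom-up: F(0)=0, F(1)=1, F(2)=1, F(3)=2, F(4)=3, F(5)=5, F(6)=8
= 8


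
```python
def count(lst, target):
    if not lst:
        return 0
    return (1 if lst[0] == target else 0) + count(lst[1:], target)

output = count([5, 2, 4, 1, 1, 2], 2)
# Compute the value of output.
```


count([5, 2, 4, 1, 1, 2], 2)
lst[0]=5 != 2: 0 + count([2, 4, 1, 1, 2], 2)
lst[0]=2 == 2: 1 + count([4, 1, 1, 2], 2)
lst[0]=4 != 2: 0 + count([1, 1, 2], 2)
lst[0]=1 != 2: 0 + count([1, 2], 2)
lst[0]=1 != 2: 0 + count([2], 2)
lst[0]=2 == 2: 1 + count([], 2)
= 2


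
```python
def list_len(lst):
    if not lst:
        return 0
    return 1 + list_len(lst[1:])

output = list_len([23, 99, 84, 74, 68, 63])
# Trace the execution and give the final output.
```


list_len([23, 99, 84, 74, 68, 63])
= 1 + list_len([99, 84, 74, 68, 63])
= 1 + 1 + list_len([84, 74, 68, 63])
= 1 + 1 + 1 + list_len([74, 68, 63])
= 1 + 1 + 1 + 1 + list_len([68, 63])
= 1 + 1 + 1 + 1 + 1 + list_len([63])
= 1 + 1 + 1 + 1 + 1 + 1 + list_len([])
= 1 + 1 + 1 + 1 + 1 + 1 + 0
= 6


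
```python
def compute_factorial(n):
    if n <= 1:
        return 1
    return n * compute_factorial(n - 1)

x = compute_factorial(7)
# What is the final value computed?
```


compute_factorial(7)
= 7 * compute_factorial(6)
= 7 * 6 * compute_factorial(5)
= 7 * 6 * 5 * compute_factorial(4)
= 7 * 6 * 5 * 4 * compute_factorial(3)
= 7 * 6 * 5 * 4 * 3 * compute_factorial(2)
= 7 * 6 * 5 * 4 * 3 * 2 * compute_factorial(1)
= 7 * 6 * 5 * 4 * 3 * 2 * 1
= 5040


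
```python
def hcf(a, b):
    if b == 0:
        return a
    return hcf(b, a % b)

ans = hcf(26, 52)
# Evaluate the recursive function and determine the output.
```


hcf(26, 52)
= hcf(52, 26 % 52) = hcf(52, 26)
= hcf(26, 52 % 26) = hcf(26, 0)
b == 0, return a = 26


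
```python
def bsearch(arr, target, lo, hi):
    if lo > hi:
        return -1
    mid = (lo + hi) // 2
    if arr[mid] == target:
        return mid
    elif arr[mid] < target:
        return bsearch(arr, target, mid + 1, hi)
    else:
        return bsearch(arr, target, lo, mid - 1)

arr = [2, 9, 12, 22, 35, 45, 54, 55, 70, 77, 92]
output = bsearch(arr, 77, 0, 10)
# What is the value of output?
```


bsearch(arr, 77, 0, 10)
lo=0, hi=10, mid=5, arr[mid]=45
45 < 77, search right half
lo=6, hi=10, mid=8, arr[mid]=70
70 < 77, search right half
lo=9, hi=10, mid=9, arr[mid]=77
arr[9] == 77, found at index 9
= 9


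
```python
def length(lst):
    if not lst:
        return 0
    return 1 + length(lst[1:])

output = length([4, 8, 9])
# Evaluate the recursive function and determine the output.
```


length([4, 8, 9])
= 1 + length([8, 9])
= 1 + 1 + length([9])
= 1 + 1 + 1 + length([])
= 1 + 1 + 1 + 0
= 3


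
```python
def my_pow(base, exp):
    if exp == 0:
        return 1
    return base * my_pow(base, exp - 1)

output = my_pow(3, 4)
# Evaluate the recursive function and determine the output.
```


my_pow(3, 4)
= 3 * my_pow(3, 3)
= 3 * 3 * my_pow(3, 2)
= 3 * 3 * 3 * my_pow(3, 1)
= 3 * 3 * 3 * 3 * my_pow(3, 0)
= 3 * 3 * 3 * 3 * 1
= 81


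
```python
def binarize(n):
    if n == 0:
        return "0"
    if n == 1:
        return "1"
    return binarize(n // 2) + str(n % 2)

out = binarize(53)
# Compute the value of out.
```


binarize(53)
= binarize(26) + "1"
= binarize(13) + "0" + "1"
= binarize(6) + "1" + "0" + "1"
= binarize(3) + "0" + "1" + "0" + "1"
= binarize(1) + "1" + "0" + "1" + "0" + "1"
= "1" + "1" + "0" + "1" + "0" + "1"
= "110101"


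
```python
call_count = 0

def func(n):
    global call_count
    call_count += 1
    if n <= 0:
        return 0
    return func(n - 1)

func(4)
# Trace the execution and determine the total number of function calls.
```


func(4) calls func(3) calls ... calls func(0)
Total calls: 4 + 1 (for base case) = 5


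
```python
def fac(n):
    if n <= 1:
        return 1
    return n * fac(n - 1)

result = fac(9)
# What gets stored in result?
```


fac(9)
= 9 * fac(8)
= 9 * 8 * fac(7)
= 9 * 8 * 7 * fac(6)
= 9 * 8 * 7 * 6 * fac(5)
= 9 * 8 * 7 * 6 * 5 * fac(4)
= 9 * 8 * 7 * 6 * 5 * 4 * fac(3)
= 9 * 8 * 7 * 6 * 5 * 4 * 3 * fac(2)
= 9 * 8 * 7 * 6 * 5 * 4 * 3 * 2 * fac(1)
= 9 * 8 * 7 * 6 * 5 * 4 * 3 * 2 * 1
= 362880


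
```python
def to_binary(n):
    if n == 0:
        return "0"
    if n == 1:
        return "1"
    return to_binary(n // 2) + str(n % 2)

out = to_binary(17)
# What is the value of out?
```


to_binary(17)
= to_binary(8) + "1"
= to_binary(4) + "0" + "1"
= to_binary(2) + "0" + "0" + "1"
= to_binary(1) + "0" + "0" + "0" + "1"
= "1" + "0" + "0" + "0" + "1"
= "10001"


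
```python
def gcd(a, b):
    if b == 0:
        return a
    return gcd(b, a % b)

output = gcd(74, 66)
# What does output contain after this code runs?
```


gcd(74, 66)
= gcd(66, 74 % 66) = gcd(66, 8)
= gcd(8, 66 % 8) = gcd(8, 2)
= gcd(2, 8 % 2) = gcd(2, 0)
b == 0, return a = 2


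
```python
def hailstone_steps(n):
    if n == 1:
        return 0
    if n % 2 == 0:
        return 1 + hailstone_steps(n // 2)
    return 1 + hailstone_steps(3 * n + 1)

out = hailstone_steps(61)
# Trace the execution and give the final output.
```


hailstone_steps(61)
61 is odd -> 3*61+1 = 184 -> hailstone_steps(184)
184 is even -> hailstone_steps(92)
92 is even -> hailstone_steps(46)
46 is even -> hailstone_steps(23)
23 is odd -> 3*23+1 = 70 -> hailstone_steps(70)
70 is even -> hailstone_steps(35)
35 is odd -> 3*35+1 = 106 -> hailstone_steps(106)
106 is even -> hailstone_steps(53)
53 is odd -> 3*53+1 = 160 -> hailstone_steps(160)
160 is even -> hailstone_steps(80)
80 is even -> hailstone_steps(40)
40 is even -> hailstone_steps(20)
20 is even -> hailstone_steps(10)
10 is even -> hailstone_steps(5)
5 is odd -> 3*5+1 = 16 -> hailstone_steps(16)
16 is even -> hailstone_steps(8)
8 is even -> hailstone_steps(4)
4 is even -> hailstone_steps(2)
2 is even -> hailstone_steps(1)
Reached 1 after 19 steps
= 19


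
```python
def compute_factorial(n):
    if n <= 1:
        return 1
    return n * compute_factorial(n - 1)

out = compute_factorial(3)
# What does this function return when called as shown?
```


compute_factorial(3)
= 3 * compute_factorial(2)
= 3 * 2 * compute_factorial(1)
= 3 * 2 * 1
= 6


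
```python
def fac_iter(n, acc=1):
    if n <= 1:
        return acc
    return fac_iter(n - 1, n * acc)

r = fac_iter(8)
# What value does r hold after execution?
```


fac_iter(8, 1)
= fac_iter(7, 8 * 1) = fac_iter(7, 8)
= fac_iter(6, 7 * 8) = fac_iter(6, 56)
= fac_iter(5, 6 * 56) = fac_iter(5, 336)
= fac_iter(4, 5 * 336) = fac_iter(4, 1680)
= fac_iter(3, 4 * 1680) = fac_iter(3, 6720)
= fac_iter(2, 3 * 6720) = fac_iter(2, 20160)
= fac_iter(1, 2 * 20160) = fac_iter(1, 40320)
n <= 1, return acc = 40320


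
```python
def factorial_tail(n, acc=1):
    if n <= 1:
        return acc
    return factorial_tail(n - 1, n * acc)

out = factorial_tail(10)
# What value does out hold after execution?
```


factorial_tail(10, 1)
= factorial_tail(9, 10 * 1) = factorial_tail(9, 10)
= factorial_tail(8, 9 * 10) = factorial_tail(8, 90)
= factorial_tail(7, 8 * 90) = factorial_tail(7, 720)
= factorial_tail(6, 7 * 720) = factorial_tail(6, 5040)
= factorial_tail(5, 6 * 5040) = factorial_tail(5, 30240)
= factorial_tail(4, 5 * 30240) = factorial_tail(4, 151200)
= factorial_tail(3, 4 * 151200) = factorial_tail(3, 604800)
= factorial_tail(2, 3 * 604800) = factorial_tail(2, 1814400)
= factorial_tail(1, 2 * 1814400) = factorial_tail(1, 3628800)
n <= 1, return acc = 3628800


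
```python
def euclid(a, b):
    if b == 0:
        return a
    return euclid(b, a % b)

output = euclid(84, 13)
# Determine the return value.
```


euclid(84, 13)
= euclid(13, 84 % 13) = euclid(13, 6)
= euclid(6, 13 % 6) = euclid(6, 1)
= euclid(1, 6 % 1) = euclid(1, 0)
b == 0, return a = 1


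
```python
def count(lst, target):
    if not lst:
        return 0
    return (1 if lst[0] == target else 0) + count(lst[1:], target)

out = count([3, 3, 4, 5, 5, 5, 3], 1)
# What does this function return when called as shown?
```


count([3, 3, 4, 5, 5, 5, 3], 1)
lst[0]=3 != 1: 0 + count([3, 4, 5, 5, 5, 3], 1)
lst[0]=3 != 1: 0 + count([4, 5, 5, 5, 3], 1)
lst[0]=4 != 1: 0 + count([5, 5, 5, 3], 1)
lst[0]=5 != 1: 0 + count([5, 5, 3], 1)
lst[0]=5 != 1: 0 + count([5, 3], 1)
lst[0]=5 != 1: 0 + count([3], 1)
lst[0]=3 != 1: 0 + count([], 1)
= 0


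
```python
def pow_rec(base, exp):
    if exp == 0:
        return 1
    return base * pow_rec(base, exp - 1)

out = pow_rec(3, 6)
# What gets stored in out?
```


pow_rec(3, 6)
= 3 * pow_rec(3, 5)
= 3 * 3 * pow_rec(3, 4)
= 3 * 3 * 3 * pow_rec(3, 3)
= 3 * 3 * 3 * 3 * pow_rec(3, 2)
= 3 * 3 * 3 * 3 * 3 * pow_rec(3, 1)
= 3 * 3 * 3 * 3 * 3 * 3 * pow_rec(3, 0)
= 3 * 3 * 3 * 3 * 3 * 3 * 1
= 729


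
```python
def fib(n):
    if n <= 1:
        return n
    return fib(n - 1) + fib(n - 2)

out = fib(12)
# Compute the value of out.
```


fib(12)
= fib(11) + fib(10)
= (fib(10) + fib(9)) + fib(10)
Computing bottom-up: fib(0)=0, fib(1)=1, fib(2)=1, fib(3)=2, fib(4)=3, fib(5)=5, fib(6)=8, fib(7)=13, fib(8)=21, fib(9)=34, fib(10)=55, fib(11)=89, fib(12)=144
= 144


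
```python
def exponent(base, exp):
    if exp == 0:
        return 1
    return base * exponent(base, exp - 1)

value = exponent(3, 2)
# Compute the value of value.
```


exponent(3, 2)
= 3 * exponent(3, 1)
= 3 * 3 * exponent(3, 0)
= 3 * 3 * 1
= 9


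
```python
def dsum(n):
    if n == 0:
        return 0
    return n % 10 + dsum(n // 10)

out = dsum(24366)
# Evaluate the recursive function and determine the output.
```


dsum(24366)
= 6 + dsum(2436)
= 6 + 6 + dsum(243)
= 6 + 6 + 3 + dsum(24)
= 6 + 6 + 3 + 4 + dsum(2)
= 6 + 6 + 3 + 4 + 2 + dsum(0)
= 6 + 6 + 3 + 4 + 2 + 0
= 21


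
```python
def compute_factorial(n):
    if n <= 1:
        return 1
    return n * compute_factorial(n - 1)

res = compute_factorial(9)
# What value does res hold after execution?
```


compute_factorial(9)
= 9 * compute_factorial(8)
= 9 * 8 * compute_factorial(7)
= 9 * 8 * 7 * compute_factorial(6)
= 9 * 8 * 7 * 6 * compute_factorial(5)
= 9 * 8 * 7 * 6 * 5 * compute_factorial(4)
= 9 * 8 * 7 * 6 * 5 * 4 * compute_factorial(3)
= 9 * 8 * 7 * 6 * 5 * 4 * 3 * compute_factorial(2)
= 9 * 8 * 7 * 6 * 5 * 4 * 3 * 2 * compute_factorial(1)
= 9 * 8 * 7 * 6 * 5 * 4 * 3 * 2 * 1
= 362880


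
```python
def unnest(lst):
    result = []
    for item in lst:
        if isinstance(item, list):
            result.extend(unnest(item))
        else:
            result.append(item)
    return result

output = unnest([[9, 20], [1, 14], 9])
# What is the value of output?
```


unnest([[9, 20], [1, 14], 9])
Processing each element:
  [9, 20] is a list -> unnest recursively -> [9, 20]
  [1, 14] is a list -> unnest recursively -> [1, 14]
  9 is not a list -> append 9
= [9, 20, 1, 14, 9]


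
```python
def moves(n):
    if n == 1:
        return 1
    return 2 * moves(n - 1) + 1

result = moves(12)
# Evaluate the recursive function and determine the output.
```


moves(12)
= 2 * moves(11) + 1
= 2 * (2 * moves(10) + 1) + 1
= 2 * (2 * (2 * moves(9) + 1) + 1) + 1
= 2 * (2 * (2 * (2 * moves(8) + 1) + 1) + 1) + 1
= 2 * (2 * (2 * (2 * (2 * moves(7) + 1) + 1) + 1) + 1) + 1
= 2 * (2 * (2 * (2 * (2 * (2 * moves(6) + 1) + 1) + 1) + 1) + 1) + 1
= 2 * (2 * (2 * (2 * (2 * (2 * (2 * moves(5) + 1) + 1) + 1) + 1) + 1) + 1) + 1
= 2 * (2 * (2 * (2 * (2 * (2 * (2 * (2 * moves(4) + 1) + 1) + 1) + 1) + 1) + 1) + 1) + 1
= 2 * (2 * (2 * (2 * (2 * (2 * (2 * (2 * (2 * moves(3) + 1) + 1) + 1) + 1) + 1) + 1) + 1) + 1) + 1
= 2 * (2 * (2 * (2 * (2 * (2 * (2 * (2 * (2 * (2 * moves(2) + 1) + 1) + 1) + 1) + 1) + 1) + 1) + 1) + 1) + 1
= 2 * (2 * (2 * (2 * (2 * (2 * (2 * (2 * (2 * (2 * (2 * moves(1) + 1) + 1) + 1) + 1) + 1) + 1) + 1) + 1) + 1) + 1) + 1
Now compute bottom-up:
moves(1) = 1
moves(2) = 2 * 1 + 1 = 3
moves(3) = 2 * 3 + 1 = 7
moves(4) = 2 * 7 + 1 = 15
moves(5) = 2 * 15 + 1 = 31
moves(6) = 2 * 31 + 1 = 63
moves(7) = 2 * 63 + 1 = 127
moves(8) = 2 * 127 + 1 = 255
moves(9) = 2 * 255 + 1 = 511
moves(10) = 2 * 511 + 1 = 1023
moves(11) = 2 * 1023 + 1 = 2047
moves(12) = 2 * 2047 + 1 = 4095
= 4095


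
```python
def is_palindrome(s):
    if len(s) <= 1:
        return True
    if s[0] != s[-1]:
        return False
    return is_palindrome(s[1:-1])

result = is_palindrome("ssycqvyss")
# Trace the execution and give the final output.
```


is_palindrome("ssycqvyss")
"ssycqvyss": s[0]='s' == s[-1]='s' -> is_palindrome("sycqvys")
"sycqvys": s[0]='s' == s[-1]='s' -> is_palindrome("ycqvy")
"ycqvy": s[0]='y' == s[-1]='y' -> is_palindrome("cqv")
"cqv": s[0]='c' != s[-1]='v' -> False
= False


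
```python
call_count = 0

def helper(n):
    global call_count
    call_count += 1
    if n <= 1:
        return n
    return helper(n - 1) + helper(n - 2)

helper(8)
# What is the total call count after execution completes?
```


helper(8) calls helper(7) and helper(6); each non-base call branches into two more.
Let C(k) = total number of calls made by helper(k), including the call to helper(k) itself.
Base cases: C(0) = 1, C(1) = 1
Recurrence: C(k) = 1 + C(k-1) + C(k-2)
  C(2) = 1 + C(1) + C(0) = 1 + 1 + 1 = 3
  C(3) = 1 + C(2) + C(1) = 1 + 3 + 1 = 5
  C(4) = 1 + C(3) + C(2) = 1 + 5 + 3 = 9
  C(5) = 1 + C(4) + C(3) = 1 + 9 + 5 = 15
  C(6) = 1 + C(5) + C(4) = 1 + 15 + 9 = 25
  C(7) = 1 + C(6) + C(5) = 1 + 25 + 15 = 41
  C(8) = 1 + C(7) + C(6) = 1 + 41 + 25 = 67
Total calls = C(8) = 67


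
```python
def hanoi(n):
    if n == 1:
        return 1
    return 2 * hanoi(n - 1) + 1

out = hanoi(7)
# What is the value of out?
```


hanoi(7)
= 2 * hanoi(6) + 1
= 2 * (2 * hanoi(5) + 1) + 1
= 2 * (2 * (2 * hanoi(4) + 1) + 1) + 1
= 2 * (2 * (2 * (2 * hanoi(3) + 1) + 1) + 1) + 1
= 2 * (2 * (2 * (2 * (2 * hanoi(2) + 1) + 1) + 1) + 1) + 1
= 2 * (2 * (2 * (2 * (2 * (2 * hanoi(1) + 1) + 1) + 1) + 1) + 1) + 1
Now compute bottom-up:
hanoi(1) = 1
hanoi(2) = 2 * 1 + 1 = 3
hanoi(3) = 2 * 3 + 1 = 7
hanoi(4) = 2 * 7 + 1 = 15
hanoi(5) = 2 * 15 + 1 = 31
hanoi(6) = 2 * 31 + 1 = 63
hanoi(7) = 2 * 63 + 1 = 127
= 127


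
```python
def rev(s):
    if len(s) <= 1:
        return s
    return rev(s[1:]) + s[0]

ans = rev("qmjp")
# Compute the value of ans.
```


rev("qmjp")
= rev("mjp") + "q"
= rev("jp") + "m" + "q"
= rev("p") + "j" + "m" + "q"
= "p" + "j" + "m" + "q"
= "pjmq"


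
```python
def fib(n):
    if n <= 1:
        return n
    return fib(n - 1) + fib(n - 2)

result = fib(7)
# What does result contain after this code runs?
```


fib(7)
= fib(6) + fib(5)
= (fib(5) + fib(4)) + fib(5)
Computing bottom-up: fib(0)=0, fib(1)=1, fib(2)=1, fib(3)=2, fib(4)=3, fib(5)=5, fib(6)=8, fib(7)=13
= 13


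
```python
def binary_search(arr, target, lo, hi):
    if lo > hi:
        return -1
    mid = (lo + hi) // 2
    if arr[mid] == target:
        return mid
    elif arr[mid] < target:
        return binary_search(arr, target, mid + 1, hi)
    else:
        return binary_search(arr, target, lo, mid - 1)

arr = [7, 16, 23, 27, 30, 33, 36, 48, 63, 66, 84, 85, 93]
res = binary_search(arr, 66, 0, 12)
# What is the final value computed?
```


binary_search(arr, 66, 0, 12)
lo=0, hi=12, mid=6, arr[mid]=36
36 < 66, search right half
lo=7, hi=12, mid=9, arr[mid]=66
arr[9] == 66, found at index 9
= 9


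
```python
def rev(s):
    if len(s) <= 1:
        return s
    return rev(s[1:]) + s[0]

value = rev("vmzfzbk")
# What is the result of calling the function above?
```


rev("vmzfzbk")
= rev("mzfzbk") + "v"
= rev("zfzbk") + "m" + "v"
= rev("fzbk") + "z" + "m" + "v"
= rev("zbk") + "f" + "z" + "m" + "v"
= rev("bk") + "z" + "f" + "z" + "m" + "v"
= rev("k") + "b" + "z" + "f" + "z" + "m" + "v"
= "k" + "b" + "z" + "f" + "z" + "m" + "v"
= "kbzfzmv"


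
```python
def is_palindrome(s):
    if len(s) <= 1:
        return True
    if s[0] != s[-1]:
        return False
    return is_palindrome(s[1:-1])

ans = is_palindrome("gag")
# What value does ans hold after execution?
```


is_palindrome("gag")
"gag": s[0]='g' == s[-1]='g' -> is_palindrome("a")
"a": len <= 1 -> True
= True


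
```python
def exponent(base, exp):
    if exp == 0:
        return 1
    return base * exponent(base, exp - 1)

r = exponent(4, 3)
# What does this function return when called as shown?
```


exponent(4, 3)
= 4 * exponent(4, 2)
= 4 * 4 * exponent(4, 1)
= 4 * 4 * 4 * exponent(4, 0)
= 4 * 4 * 4 * 1
= 64


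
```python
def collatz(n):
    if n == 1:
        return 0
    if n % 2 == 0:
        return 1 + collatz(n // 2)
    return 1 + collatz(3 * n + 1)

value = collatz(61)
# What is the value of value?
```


collatz(61)
61 is odd -> 3*61+1 = 184 -> collatz(184)
184 is even -> collatz(92)
92 is even -> collatz(46)
46 is even -> collatz(23)
23 is odd -> 3*23+1 = 70 -> collatz(70)
70 is even -> collatz(35)
35 is odd -> 3*35+1 = 106 -> collatz(106)
106 is even -> collatz(53)
53 is odd -> 3*53+1 = 160 -> collatz(160)
160 is even -> collatz(80)
80 is even -> collatz(40)
40 is even -> collatz(20)
20 is even -> collatz(10)
10 is even -> collatz(5)
5 is odd -> 3*5+1 = 16 -> collatz(16)
16 is even -> collatz(8)
8 is even -> collatz(4)
4 is even -> collatz(2)
2 is even -> collatz(1)
Reached 1 after 19 steps
= 19


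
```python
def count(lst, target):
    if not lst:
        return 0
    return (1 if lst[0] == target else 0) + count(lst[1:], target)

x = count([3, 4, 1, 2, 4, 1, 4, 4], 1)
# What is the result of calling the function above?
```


count([3, 4, 1, 2, 4, 1, 4, 4], 1)
lst[0]=3 != 1: 0 + count([4, 1, 2, 4, 1, 4, 4], 1)
lst[0]=4 != 1: 0 + count([1, 2, 4, 1, 4, 4], 1)
lst[0]=1 == 1: 1 + count([2, 4, 1, 4, 4], 1)
lst[0]=2 != 1: 0 + count([4, 1, 4, 4], 1)
lst[0]=4 != 1: 0 + count([1, 4, 4], 1)
lst[0]=1 == 1: 1 + count([4, 4], 1)
lst[0]=4 != 1: 0 + count([4], 1)
lst[0]=4 != 1: 0 + count([], 1)
= 2


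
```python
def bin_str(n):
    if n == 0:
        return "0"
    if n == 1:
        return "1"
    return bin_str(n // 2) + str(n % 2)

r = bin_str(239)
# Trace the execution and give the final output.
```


bin_str(239)
= bin_str(119) + "1"
= bin_str(59) + "1" + "1"
= bin_str(29) + "1" + "1" + "1"
= bin_str(14) + "1" + "1" + "1" + "1"
= bin_str(7) + "0" + "1" + "1" + "1" + "1"
= bin_str(3) + "1" + "0" + "1" + "1" + "1" + "1"
= bin_str(1) + "1" + "1" + "0" + "1" + "1" + "1" + "1"
= "1" + "1" + "1" + "0" + "1" + "1" + "1" + "1"
= "11101111"


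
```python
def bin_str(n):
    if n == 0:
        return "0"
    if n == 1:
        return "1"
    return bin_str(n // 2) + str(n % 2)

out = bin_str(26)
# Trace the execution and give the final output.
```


bin_str(26)
= bin_str(13) + "0"
= bin_str(6) + "1" + "0"
= bin_str(3) + "0" + "1" + "0"
= bin_str(1) + "1" + "0" + "1" + "0"
= "1" + "1" + "0" + "1" + "0"
= "11010"


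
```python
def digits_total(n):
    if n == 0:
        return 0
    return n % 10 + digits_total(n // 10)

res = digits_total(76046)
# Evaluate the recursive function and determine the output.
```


digits_total(76046)
= 6 + digits_total(7604)
= 6 + 4 + digits_total(760)
= 6 + 4 + 0 + digits_total(76)
= 6 + 4 + 0 + 6 + digits_total(7)
= 6 + 4 + 0 + 6 + 7 + digits_total(0)
= 6 + 4 + 0 + 6 + 7 + 0
= 23


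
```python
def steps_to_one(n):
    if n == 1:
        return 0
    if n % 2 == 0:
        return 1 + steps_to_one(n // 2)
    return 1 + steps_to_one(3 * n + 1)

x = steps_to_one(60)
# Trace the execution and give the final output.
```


steps_to_one(60)
60 is even -> steps_to_one(30)
30 is even -> steps_to_one(15)
15 is odd -> 3*15+1 = 46 -> steps_to_one(46)
46 is even -> steps_to_one(23)
23 is odd -> 3*23+1 = 70 -> steps_to_one(70)
70 is even -> steps_to_one(35)
35 is odd -> 3*35+1 = 106 -> steps_to_one(106)
106 is even -> steps_to_one(53)
53 is odd -> 3*53+1 = 160 -> steps_to_one(160)
160 is even -> steps_to_one(80)
80 is even -> steps_to_one(40)
40 is even -> steps_to_one(20)
20 is even -> steps_to_one(10)
10 is even -> steps_to_one(5)
5 is odd -> 3*5+1 = 16 -> steps_to_one(16)
16 is even -> steps_to_one(8)
8 is even -> steps_to_one(4)
4 is even -> steps_to_one(2)
2 is even -> steps_to_one(1)
Reached 1 after 19 steps
= 19


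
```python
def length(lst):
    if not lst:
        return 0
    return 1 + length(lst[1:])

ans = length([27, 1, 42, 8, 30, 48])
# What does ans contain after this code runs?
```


length([27, 1, 42, 8, 30, 48])
= 1 + length([1, 42, 8, 30, 48])
= 1 + 1 + length([42, 8, 30, 48])
= 1 + 1 + 1 + length([8, 30, 48])
= 1 + 1 + 1 + 1 + length([30, 48])
= 1 + 1 + 1 + 1 + 1 + length([48])
= 1 + 1 + 1 + 1 + 1 + 1 + length([])
= 1 + 1 + 1 + 1 + 1 + 1 + 0
= 6


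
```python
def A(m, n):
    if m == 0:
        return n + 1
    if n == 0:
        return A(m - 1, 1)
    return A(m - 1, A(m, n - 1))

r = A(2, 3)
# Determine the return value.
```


A(2, 3)
= A(1, A(2, 2))
First compute A(2, 2) = 7
= A(1, 7)
= 9


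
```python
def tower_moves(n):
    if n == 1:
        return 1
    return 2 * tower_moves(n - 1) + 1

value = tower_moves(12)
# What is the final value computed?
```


tower_moves(12)
= 2 * tower_moves(11) + 1
= 2 * (2 * tower_moves(10) + 1) + 1
= 2 * (2 * (2 * tower_moves(9) + 1) + 1) + 1
= 2 * (2 * (2 * (2 * tower_moves(8) + 1) + 1) + 1) + 1
= 2 * (2 * (2 * (2 * (2 * tower_moves(7) + 1) + 1) + 1) + 1) + 1
= 2 * (2 * (2 * (2 * (2 * (2 * tower_moves(6) + 1) + 1) + 1) + 1) + 1) + 1
= 2 * (2 * (2 * (2 * (2 * (2 * (2 * tower_moves(5) + 1) + 1) + 1) + 1) + 1) + 1) + 1
= 2 * (2 * (2 * (2 * (2 * (2 * (2 * (2 * tower_moves(4) + 1) + 1) + 1) + 1) + 1) + 1) + 1) + 1
= 2 * (2 * (2 * (2 * (2 * (2 * (2 * (2 * (2 * tower_moves(3) + 1) + 1) + 1) + 1) + 1) + 1) + 1) + 1) + 1
= 2 * (2 * (2 * (2 * (2 * (2 * (2 * (2 * (2 * (2 * tower_moves(2) + 1) + 1) + 1) + 1) + 1) + 1) + 1) + 1) + 1) + 1
= 2 * (2 * (2 * (2 * (2 * (2 * (2 * (2 * (2 * (2 * (2 * tower_moves(1) + 1) + 1) + 1) + 1) + 1) + 1) + 1) + 1) + 1) + 1) + 1
Now compute bottom-up:
tower_moves(1) = 1
tower_moves(2) = 2 * 1 + 1 = 3
tower_moves(3) = 2 * 3 + 1 = 7
tower_moves(4) = 2 * 7 + 1 = 15
tower_moves(5) = 2 * 15 + 1 = 31
tower_moves(6) = 2 * 31 + 1 = 63
tower_moves(7) = 2 * 63 + 1 = 127
tower_moves(8) = 2 * 127 + 1 = 255
tower_moves(9) = 2 * 255 + 1 = 511
tower_moves(10) = 2 * 511 + 1 = 1023
tower_moves(11) = 2 * 1023 + 1 = 2047
tower_moves(12) = 2 * 2047 + 1 = 4095
= 4095


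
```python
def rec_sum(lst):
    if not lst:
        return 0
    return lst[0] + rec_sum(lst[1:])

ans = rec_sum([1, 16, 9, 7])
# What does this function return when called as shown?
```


rec_sum([1, 16, 9, 7])
= 1 + rec_sum([16, 9, 7])
= 1 + 16 + rec_sum([9, 7])
= 1 + 16 + 9 + rec_sum([7])
= 1 + 16 + 9 + 7 + rec_sum([])
= 1 + 16 + 9 + 7 + 0
= 33


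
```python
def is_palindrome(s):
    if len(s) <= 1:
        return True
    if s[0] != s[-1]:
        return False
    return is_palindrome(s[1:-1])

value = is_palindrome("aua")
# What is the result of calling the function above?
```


is_palindrome("aua")
"aua": s[0]='a' == s[-1]='a' -> is_palindrome("u")
"u": len <= 1 -> True
= True


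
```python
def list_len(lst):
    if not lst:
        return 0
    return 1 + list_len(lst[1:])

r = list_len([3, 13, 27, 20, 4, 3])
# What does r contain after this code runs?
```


list_len([3, 13, 27, 20, 4, 3])
= 1 + list_len([13, 27, 20, 4, 3])
= 1 + 1 + list_len([27, 20, 4, 3])
= 1 + 1 + 1 + list_len([20, 4, 3])
= 1 + 1 + 1 + 1 + list_len([4, 3])
= 1 + 1 + 1 + 1 + 1 + list_len([3])
= 1 + 1 + 1 + 1 + 1 + 1 + list_len([])
= 1 + 1 + 1 + 1 + 1 + 1 + 0
= 6


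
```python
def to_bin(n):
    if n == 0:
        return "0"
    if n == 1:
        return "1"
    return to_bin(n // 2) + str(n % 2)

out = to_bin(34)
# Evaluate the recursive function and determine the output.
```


to_bin(34)
= to_bin(17) + "0"
= to_bin(8) + "1" + "0"
= to_bin(4) + "0" + "1" + "0"
= to_bin(2) + "0" + "0" + "1" + "0"
= to_bin(1) + "0" + "0" + "0" + "1" + "0"
= "1" + "0" + "0" + "0" + "1" + "0"
= "100010"


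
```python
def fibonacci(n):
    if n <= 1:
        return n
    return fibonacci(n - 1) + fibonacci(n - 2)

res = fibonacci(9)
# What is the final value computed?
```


fibonacci(9)
= fibonacci(8) + fibonacci(7)
= (fibonacci(7) + fibonacci(6)) + fibonacci(7)
Computing bottom-up: fibonacci(0)=0, fibonacci(1)=1, fibonacci(2)=1, fibonacci(3)=2, fibonacci(4)=3, fibonacci(5)=5, fibonacci(6)=8, fibonacci(7)=13, fibonacci(8)=21, fibonacci(9)=34
= 34


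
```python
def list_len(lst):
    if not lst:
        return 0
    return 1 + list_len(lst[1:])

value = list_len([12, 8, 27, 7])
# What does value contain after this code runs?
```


list_len([12, 8, 27, 7])
= 1 + list_len([8, 27, 7])
= 1 + 1 + list_len([27, 7])
= 1 + 1 + 1 + list_len([7])
= 1 + 1 + 1 + 1 + list_len([])
= 1 + 1 + 1 + 1 + 0
= 4
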